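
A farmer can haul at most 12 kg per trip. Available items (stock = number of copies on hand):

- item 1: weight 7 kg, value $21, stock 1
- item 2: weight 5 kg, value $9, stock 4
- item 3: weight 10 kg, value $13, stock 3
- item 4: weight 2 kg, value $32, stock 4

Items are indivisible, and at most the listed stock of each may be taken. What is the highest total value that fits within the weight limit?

$128

Best selections within weight 12 and stock limits:
- 4×item 4: weight 8, value 128
- 1×item 2 + 3×item 4: weight 11, value 105
Best: $128.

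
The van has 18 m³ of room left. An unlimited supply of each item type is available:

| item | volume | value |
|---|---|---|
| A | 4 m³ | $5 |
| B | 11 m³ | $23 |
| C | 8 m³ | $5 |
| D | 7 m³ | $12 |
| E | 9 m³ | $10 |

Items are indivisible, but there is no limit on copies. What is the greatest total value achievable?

$35

Best value-per-unit is B at 23/11; filling with it alone gives 1×23 = 23.
Optimal mix: 1×B + 1×D → volume 18, value 35.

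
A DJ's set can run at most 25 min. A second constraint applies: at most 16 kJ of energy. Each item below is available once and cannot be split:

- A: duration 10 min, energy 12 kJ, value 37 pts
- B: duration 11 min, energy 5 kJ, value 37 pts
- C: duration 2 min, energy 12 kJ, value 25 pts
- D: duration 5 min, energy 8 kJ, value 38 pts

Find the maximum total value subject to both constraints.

Feasible sets respecting both limits:
- B+D: duration 16, energy 13, value 75
- D: duration 5, energy 8, value 38
- A: duration 10, energy 12, value 37
Best: 75 pts.

75 pts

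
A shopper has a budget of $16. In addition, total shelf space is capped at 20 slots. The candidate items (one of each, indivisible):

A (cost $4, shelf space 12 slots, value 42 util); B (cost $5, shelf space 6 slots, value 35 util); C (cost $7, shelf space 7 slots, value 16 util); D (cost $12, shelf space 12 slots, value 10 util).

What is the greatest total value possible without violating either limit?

77 util

Feasible sets respecting both limits:
- A+B: cost 9, shelf space 18, value 77
- A+C: cost 11, shelf space 19, value 58
- B+C: cost 12, shelf space 13, value 51
- A: cost 4, shelf space 12, value 42
Best: 77 util.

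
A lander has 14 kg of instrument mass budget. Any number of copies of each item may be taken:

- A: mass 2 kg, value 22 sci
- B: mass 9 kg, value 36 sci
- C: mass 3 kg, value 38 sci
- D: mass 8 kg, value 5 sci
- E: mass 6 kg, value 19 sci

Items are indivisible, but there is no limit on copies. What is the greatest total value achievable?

174 sci

Best value-per-unit is C at 38/3; filling with it alone gives 4×38 = 152.
Optimal mix: 1×A + 4×C → mass 14, value 174.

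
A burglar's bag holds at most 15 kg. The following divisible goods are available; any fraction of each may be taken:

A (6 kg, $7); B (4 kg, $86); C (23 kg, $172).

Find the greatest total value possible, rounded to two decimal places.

Take in order of value per unit:
- B (86/4 per unit): all 4 → value 86, running total 86.00
- C (172/23 per unit): 11 of 23 → value 11×172/23 = 82.2609, running total 168.26
Total 168.26.

168.26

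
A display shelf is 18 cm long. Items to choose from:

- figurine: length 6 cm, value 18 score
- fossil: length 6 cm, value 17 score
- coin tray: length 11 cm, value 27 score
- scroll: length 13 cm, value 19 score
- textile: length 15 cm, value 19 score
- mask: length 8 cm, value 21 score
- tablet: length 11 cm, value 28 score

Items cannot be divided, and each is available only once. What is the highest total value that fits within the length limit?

Check high-value combinations within 18 cm:
- figurine+tablet: length 6+11=17, value 18+28=46
- figurine+coin tray: length 6+11=17, value 18+27=45
- fossil+tablet: length 6+11=17, value 17+28=45
Best: 46 score.

46 score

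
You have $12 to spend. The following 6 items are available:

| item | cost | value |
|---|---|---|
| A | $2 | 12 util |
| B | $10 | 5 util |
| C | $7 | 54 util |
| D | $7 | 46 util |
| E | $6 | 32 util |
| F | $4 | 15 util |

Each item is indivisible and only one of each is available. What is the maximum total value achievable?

This is a 0/1 knapsack; check combinations near the capacity.
- C+F: cost 7+4=11, value 54+15=69
- A+C: cost 2+7=9, value 12+54=66
- D+F: cost 7+4=11, value 46+15=61
- A+E+F: cost 2+6+4=12, value 12+32+15=59
Best: 69 util.

69 util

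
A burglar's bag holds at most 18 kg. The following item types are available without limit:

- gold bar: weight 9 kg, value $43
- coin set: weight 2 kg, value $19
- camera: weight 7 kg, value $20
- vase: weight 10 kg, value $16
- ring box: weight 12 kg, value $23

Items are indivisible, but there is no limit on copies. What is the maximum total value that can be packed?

Best value-per-unit is coin set at 19/2, and filling with it alone uses weight 9×2=18. No mix of the others beats 9×19 = 171.

$171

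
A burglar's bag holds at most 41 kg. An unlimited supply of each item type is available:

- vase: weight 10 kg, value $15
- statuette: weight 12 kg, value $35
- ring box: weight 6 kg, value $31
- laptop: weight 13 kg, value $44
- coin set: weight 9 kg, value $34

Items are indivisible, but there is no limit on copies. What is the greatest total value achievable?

$189

Best value-per-unit is ring box at 31/6; filling with it alone gives 6×31 = 186.
Optimal mix: 5×ring box + 1×coin set → weight 39, value 189.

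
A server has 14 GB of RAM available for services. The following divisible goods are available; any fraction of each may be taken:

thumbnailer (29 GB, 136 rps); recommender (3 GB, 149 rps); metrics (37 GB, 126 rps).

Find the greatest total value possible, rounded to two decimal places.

Take in order of value per unit:
- recommender (149/3 per unit): all 3 → value 149, running total 149.00
- thumbnailer (136/29 per unit): 11 of 29 → value 11×136/29 = 51.5862, running total 200.59
Total 200.59.

200.59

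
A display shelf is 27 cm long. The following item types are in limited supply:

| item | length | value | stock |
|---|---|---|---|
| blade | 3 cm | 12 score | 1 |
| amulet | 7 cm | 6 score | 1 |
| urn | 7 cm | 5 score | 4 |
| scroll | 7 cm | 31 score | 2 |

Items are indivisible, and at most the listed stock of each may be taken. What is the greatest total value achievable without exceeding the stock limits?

Best selections within length 27 and stock limits:
- 1×blade + 1×amulet + 2×scroll: length 24, value 80
- 1×blade + 1×urn + 2×scroll: length 24, value 79
- 1×blade + 2×scroll: length 17, value 74
- 1×amulet + 2×scroll: length 21, value 68
Best: 80 score.

80 score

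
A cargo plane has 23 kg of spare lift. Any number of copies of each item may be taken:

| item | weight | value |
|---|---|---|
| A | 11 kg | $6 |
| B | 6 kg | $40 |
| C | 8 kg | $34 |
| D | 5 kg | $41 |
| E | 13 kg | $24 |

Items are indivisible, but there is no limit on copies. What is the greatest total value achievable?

Best value-per-unit is D at 41/5, and filling with it alone uses weight 4×5=20. No mix of the others beats 4×41 = 164.

$164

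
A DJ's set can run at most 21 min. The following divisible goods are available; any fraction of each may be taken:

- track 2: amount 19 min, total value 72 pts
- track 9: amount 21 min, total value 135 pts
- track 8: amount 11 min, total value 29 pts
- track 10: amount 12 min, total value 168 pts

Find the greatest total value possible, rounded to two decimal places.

Take in order of value per unit:
- track 10 (168/12 per unit): all 12 → value 168, running total 168.00
- track 9 (135/21 per unit): 9 of 21 → value 9×135/21 = 57.8571, running total 225.86
Total 225.86.

225.86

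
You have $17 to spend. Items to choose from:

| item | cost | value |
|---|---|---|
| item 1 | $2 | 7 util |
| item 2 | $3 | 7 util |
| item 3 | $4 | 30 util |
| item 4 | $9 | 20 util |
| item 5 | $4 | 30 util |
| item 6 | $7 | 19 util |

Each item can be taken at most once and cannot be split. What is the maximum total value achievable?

86 util

This is a 0/1 knapsack; check combinations near the capacity.
- item 1+item 3+item 5+item 6: cost 2+4+4+7=17, value 7+30+30+19=86
- item 3+item 4+item 5: cost 4+9+4=17, value 30+20+30=80
- item 3+item 5+item 6: cost 4+4+7=15, value 30+30+19=79
Best: 86 util.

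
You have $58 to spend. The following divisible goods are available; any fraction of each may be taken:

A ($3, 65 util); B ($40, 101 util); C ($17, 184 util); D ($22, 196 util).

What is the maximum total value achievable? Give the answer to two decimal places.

Take in order of value per unit:
- A (65/3 per unit): all 3 → value 65, running total 65.00
- C (184/17 per unit): all 17 → value 184, running total 249.00
- D (196/22 per unit): all 22 → value 196, running total 445.00
- B (101/40 per unit): 16 of 40 → value 16×101/40 = 40.4000, running total 485.40
Total 485.40.

485.40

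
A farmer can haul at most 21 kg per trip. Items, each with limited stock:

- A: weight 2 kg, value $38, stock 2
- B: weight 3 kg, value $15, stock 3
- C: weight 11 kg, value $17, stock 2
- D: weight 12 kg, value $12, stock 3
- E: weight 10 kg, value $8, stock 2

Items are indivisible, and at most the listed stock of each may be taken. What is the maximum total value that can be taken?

Best selections within weight 21 and stock limits:
- 2×A + 2×B + 1×C: weight 21, value 123
- 2×A + 3×B: weight 13, value 121
- 2×A + 2×B + 1×E: weight 20, value 114
Best: $123.

$123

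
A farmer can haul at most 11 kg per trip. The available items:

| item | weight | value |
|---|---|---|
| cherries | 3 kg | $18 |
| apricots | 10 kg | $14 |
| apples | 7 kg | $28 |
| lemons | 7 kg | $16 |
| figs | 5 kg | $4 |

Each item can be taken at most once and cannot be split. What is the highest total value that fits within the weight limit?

$46

Check high-value combinations within 11 kg:
- cherries+apples: weight 3+7=10, value 18+28=46
- cherries+lemons: weight 3+7=10, value 18+16=34
- apples: weight 7, value 28
- cherries+figs: weight 3+5=8, value 18+4=22
Best: $46.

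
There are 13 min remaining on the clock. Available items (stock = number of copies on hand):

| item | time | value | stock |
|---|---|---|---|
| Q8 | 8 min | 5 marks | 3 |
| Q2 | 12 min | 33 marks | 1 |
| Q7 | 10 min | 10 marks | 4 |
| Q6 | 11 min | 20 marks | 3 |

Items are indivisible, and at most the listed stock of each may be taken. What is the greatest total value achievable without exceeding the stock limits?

33 marks

Best selections within time 13 and stock limits:
- 1×Q2: time 12, value 33
- 1×Q6: time 11, value 20
- 1×Q7: time 10, value 10
- 1×Q8: time 8, value 5
Best: 33 marks.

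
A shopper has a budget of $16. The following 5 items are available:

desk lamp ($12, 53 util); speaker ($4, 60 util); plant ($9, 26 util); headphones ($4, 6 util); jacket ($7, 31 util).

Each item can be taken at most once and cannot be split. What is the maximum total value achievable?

Check high-value combinations within $16:
- desk lamp+speaker: cost 12+4=16, value 53+60=113
- speaker+headphones+jacket: cost 4+4+7=15, value 60+6+31=97
- speaker+jacket: cost 4+7=11, value 60+31=91
- speaker+plant: cost 4+9=13, value 60+26=86
Best: 113 util.

113 util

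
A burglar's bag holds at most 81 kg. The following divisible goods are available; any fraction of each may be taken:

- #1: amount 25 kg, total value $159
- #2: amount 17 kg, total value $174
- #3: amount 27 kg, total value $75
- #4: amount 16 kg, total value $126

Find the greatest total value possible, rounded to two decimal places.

Take in order of value per unit:
- #2 (174/17 per unit): all 17 → value 174, running total 174.00
- #4 (126/16 per unit): all 16 → value 126, running total 300.00
- #1 (159/25 per unit): all 25 → value 159, running total 459.00
- #3 (75/27 per unit): 23 of 27 → value 23×75/27 = 63.8889, running total 522.89
Total 522.89.

522.89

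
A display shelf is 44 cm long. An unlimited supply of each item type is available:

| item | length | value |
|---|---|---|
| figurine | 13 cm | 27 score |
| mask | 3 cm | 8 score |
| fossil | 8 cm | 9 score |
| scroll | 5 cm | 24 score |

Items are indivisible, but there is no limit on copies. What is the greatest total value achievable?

Best value-per-unit is scroll at 24/5; filling with it alone gives 8×24 = 192.
Optimal mix: 1×mask + 8×scroll → length 43, value 200.

200 score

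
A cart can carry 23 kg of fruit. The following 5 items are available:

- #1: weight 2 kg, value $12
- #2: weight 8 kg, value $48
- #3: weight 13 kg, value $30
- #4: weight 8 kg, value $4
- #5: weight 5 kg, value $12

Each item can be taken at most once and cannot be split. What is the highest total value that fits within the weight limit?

Check high-value combinations within 23 kg:
- #1+#2+#3: weight 2+8+13=23, value 12+48+30=90
- #2+#3: weight 8+13=21, value 48+30=78
- #1+#2+#4+#5: weight 2+8+8+5=23, value 12+48+4+12=76
Best: $90.

$90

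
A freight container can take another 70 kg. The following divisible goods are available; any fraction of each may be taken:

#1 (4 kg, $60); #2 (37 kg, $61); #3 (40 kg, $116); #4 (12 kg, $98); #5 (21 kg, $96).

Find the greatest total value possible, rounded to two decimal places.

Take in order of value per unit:
- #1 (60/4 per unit): all 4 → value 60, running total 60.00
- #4 (98/12 per unit): all 12 → value 98, running total 158.00
- #5 (96/21 per unit): all 21 → value 96, running total 254.00
- #3 (116/40 per unit): 33 of 40 → value 33×116/40 = 95.7000, running total 349.70
Total 349.70.

349.70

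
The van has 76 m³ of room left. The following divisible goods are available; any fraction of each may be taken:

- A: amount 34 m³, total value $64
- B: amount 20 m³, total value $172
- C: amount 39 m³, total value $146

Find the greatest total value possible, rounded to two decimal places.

Take in order of value per unit:
- B (172/20 per unit): all 20 → value 172, running total 172.00
- C (146/39 per unit): all 39 → value 146, running total 318.00
- A (64/34 per unit): 17 of 34 → value 17×64/34 = 32.0000, running total 350.00
Total 350.00.

350.00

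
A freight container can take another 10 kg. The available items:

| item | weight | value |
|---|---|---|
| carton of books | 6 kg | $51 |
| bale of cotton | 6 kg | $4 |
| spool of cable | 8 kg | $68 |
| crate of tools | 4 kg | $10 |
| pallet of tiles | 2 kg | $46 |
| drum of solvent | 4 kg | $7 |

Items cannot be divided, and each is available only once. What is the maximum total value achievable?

Check high-value combinations within 10 kg:
- spool of cable+pallet of tiles: weight 8+2=10, value 68+46=114
- carton of books+pallet of tiles: weight 6+2=8, value 51+46=97
- spool of cable: weight 8, value 68
- crate of tools+pallet of tiles+drum of solvent: weight 4+2+4=10, value 10+46+7=63
- carton of books+crate of tools: weight 6+4=10, value 51+10=61
Best: $114.

$114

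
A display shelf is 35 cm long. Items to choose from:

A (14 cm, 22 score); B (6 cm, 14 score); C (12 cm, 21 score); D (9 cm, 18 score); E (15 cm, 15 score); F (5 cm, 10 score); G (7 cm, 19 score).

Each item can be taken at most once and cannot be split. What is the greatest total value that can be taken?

72 score

Check high-value combinations within 35 cm:
- B+C+D+G: length 6+12+9+7=34, value 14+21+18+19=72
- A+D+F+G: length 14+9+5+7=35, value 22+18+10+19=69
- C+D+F+G: length 12+9+5+7=33, value 21+18+10+19=68
Best: 72 score.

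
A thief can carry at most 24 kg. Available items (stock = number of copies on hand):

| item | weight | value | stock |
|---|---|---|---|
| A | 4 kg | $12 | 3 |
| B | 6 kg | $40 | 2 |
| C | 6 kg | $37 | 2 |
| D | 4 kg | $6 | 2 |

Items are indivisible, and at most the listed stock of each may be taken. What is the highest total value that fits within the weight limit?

$154

Top feasible selections:
- 2×B + 2×C: weight 24, value 154
- 1×A + 2×B + 1×C: weight 22, value 129
- 1×A + 1×B + 2×C: weight 22, value 126
- 2×B + 1×C + 1×D: weight 22, value 123
Best: $154.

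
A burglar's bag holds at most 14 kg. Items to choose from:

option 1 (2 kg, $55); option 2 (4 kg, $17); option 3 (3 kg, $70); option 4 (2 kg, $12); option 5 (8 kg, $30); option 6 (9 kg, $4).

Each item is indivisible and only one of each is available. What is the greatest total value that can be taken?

$155

Check high-value combinations within 14 kg:
- option 1+option 3+option 5: weight 2+3+8=13, value 55+70+30=155
- option 1+option 2+option 3+option 4: weight 2+4+3+2=11, value 55+17+70+12=154
- option 1+option 2+option 3: weight 2+4+3=9, value 55+17+70=142
Best: $155.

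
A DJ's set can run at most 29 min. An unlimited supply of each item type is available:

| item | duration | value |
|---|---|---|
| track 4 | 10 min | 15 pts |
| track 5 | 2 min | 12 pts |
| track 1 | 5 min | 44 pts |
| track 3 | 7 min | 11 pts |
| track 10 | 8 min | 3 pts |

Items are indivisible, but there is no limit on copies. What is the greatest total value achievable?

244 pts

Best value-per-unit is track 1 at 44/5; filling with it alone gives 5×44 = 220.
Optimal mix: 2×track 5 + 5×track 1 → duration 29, value 244.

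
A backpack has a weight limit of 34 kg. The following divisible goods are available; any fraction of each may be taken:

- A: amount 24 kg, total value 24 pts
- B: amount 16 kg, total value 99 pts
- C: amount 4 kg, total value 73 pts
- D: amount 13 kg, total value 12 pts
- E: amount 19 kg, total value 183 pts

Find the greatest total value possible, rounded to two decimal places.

Take in order of value per unit:
- C (73/4 per unit): all 4 → value 73, running total 73.00
- E (183/19 per unit): all 19 → value 183, running total 256.00
- B (99/16 per unit): 11 of 16 → value 11×99/16 = 68.0625, running total 324.06
Total 324.06.

324.06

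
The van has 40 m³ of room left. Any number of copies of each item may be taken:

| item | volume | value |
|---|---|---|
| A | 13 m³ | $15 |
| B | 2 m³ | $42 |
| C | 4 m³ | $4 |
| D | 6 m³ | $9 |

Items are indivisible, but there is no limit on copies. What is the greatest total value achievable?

$840

Best value-per-unit is B at 42/2, and filling with it alone uses volume 20×2=40. No mix of the others beats 20×42 = 840.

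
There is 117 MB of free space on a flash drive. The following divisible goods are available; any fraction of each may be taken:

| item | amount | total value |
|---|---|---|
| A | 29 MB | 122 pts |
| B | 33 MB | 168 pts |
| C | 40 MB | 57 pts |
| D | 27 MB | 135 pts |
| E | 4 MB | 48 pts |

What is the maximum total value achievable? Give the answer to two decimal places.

507.20

Take in order of value per unit:
- E (48/4 per unit): all 4 → value 48, running total 48.00
- B (168/33 per unit): all 33 → value 168, running total 216.00
- D (135/27 per unit): all 27 → value 135, running total 351.00
- A (122/29 per unit): all 29 → value 122, running total 473.00
- C (57/40 per unit): 24 of 40 → value 24×57/40 = 34.2000, running total 507.20
Total 507.20.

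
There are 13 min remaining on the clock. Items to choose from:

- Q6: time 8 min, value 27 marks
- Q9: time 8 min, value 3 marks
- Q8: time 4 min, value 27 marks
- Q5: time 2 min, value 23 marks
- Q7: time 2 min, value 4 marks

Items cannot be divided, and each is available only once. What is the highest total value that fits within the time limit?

Check high-value combinations within 13 min:
- Q8+Q5+Q7: time 4+2+2=8, value 27+23+4=54
- Q6+Q8: time 8+4=12, value 27+27=54
- Q6+Q5+Q7: time 8+2+2=12, value 27+23+4=54
Best: 54 marks.

54 marks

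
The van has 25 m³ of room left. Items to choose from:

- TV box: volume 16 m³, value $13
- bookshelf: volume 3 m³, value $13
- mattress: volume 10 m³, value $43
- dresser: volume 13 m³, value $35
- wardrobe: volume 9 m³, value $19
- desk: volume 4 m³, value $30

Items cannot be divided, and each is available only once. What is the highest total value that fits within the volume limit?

Check high-value combinations within 25 m³:
- mattress+wardrobe+desk: volume 10+9+4=23, value 43+19+30=92
- bookshelf+mattress+desk: volume 3+10+4=17, value 13+43+30=86
- bookshelf+dresser+desk: volume 3+13+4=20, value 13+35+30=78
- mattress+dresser: volume 10+13=23, value 43+35=78
- bookshelf+mattress+wardrobe: volume 3+10+9=22, value 13+43+19=75
Best: $92.

$92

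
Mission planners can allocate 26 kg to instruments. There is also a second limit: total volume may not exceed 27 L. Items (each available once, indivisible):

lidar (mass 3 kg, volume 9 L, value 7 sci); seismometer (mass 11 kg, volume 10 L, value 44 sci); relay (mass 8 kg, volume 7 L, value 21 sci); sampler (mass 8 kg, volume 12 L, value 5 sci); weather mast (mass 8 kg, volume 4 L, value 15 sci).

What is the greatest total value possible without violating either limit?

72 sci

Feasible sets respecting both limits:
- lidar+seismometer+relay: mass 22, volume 26, value 72
- lidar+seismometer+weather mast: mass 22, volume 23, value 66
- seismometer+relay: mass 19, volume 17, value 65
Best: 72 sci.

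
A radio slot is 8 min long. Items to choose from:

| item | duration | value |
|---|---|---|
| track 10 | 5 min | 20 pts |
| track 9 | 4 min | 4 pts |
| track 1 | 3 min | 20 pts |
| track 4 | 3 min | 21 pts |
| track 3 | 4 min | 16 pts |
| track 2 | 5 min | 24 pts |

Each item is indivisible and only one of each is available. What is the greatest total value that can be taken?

Check high-value combinations within 8 min:
- track 4+track 2: duration 3+5=8, value 21+24=45
- track 1+track 2: duration 3+5=8, value 20+24=44
- track 1+track 4: duration 3+3=6, value 20+21=41
Best: 45 pts.

45 pts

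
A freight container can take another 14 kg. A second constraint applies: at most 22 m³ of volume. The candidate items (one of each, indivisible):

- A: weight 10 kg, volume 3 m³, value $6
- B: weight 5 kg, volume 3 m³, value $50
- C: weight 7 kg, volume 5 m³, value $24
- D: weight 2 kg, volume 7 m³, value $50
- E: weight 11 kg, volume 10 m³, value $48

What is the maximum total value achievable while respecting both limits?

$124

Feasible sets respecting both limits:
- B+C+D: weight 14, volume 15, value 124
- B+D: weight 7, volume 10, value 100
- D+E: weight 13, volume 17, value 98
- B+C: weight 12, volume 8, value 74
Best: $124.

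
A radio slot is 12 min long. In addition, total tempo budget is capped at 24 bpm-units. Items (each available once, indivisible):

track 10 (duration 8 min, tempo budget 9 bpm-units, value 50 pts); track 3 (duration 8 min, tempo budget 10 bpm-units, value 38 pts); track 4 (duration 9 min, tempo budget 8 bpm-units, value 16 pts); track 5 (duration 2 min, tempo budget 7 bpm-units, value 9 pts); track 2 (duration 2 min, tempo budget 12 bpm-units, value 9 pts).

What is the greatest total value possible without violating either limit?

Feasible sets respecting both limits:
- track 10+track 5: duration 10, tempo budget 16, value 59
- track 10+track 2: duration 10, tempo budget 21, value 59
- track 10: duration 8, tempo budget 9, value 50
Best: 59 pts.

59 pts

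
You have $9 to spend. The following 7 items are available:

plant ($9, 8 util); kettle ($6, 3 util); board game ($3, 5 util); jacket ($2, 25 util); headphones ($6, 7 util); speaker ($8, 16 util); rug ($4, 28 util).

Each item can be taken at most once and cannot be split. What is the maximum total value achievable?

Check high-value combinations within $9:
- board game+jacket+rug: cost 3+2+4=9, value 5+25+28=58
- jacket+rug: cost 2+4=6, value 25+28=53
- board game+rug: cost 3+4=7, value 5+28=33
- jacket+headphones: cost 2+6=8, value 25+7=32
Best: 58 util.

58 util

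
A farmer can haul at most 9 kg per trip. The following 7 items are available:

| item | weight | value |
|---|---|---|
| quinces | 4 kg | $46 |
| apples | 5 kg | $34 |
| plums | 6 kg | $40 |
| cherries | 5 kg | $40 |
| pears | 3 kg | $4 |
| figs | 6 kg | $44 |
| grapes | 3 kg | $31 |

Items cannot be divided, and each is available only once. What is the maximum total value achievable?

Check high-value combinations within 9 kg:
- quinces+cherries: weight 4+5=9, value 46+40=86
- quinces+apples: weight 4+5=9, value 46+34=80
- quinces+grapes: weight 4+3=7, value 46+31=77
Best: $86.

$86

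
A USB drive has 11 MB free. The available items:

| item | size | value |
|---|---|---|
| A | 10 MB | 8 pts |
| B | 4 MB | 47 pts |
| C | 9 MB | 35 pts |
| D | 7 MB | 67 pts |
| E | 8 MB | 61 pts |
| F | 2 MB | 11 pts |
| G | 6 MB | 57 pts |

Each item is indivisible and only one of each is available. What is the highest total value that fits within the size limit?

114 pts

Check high-value combinations within 11 MB:
- B+D: size 4+7=11, value 47+67=114
- B+G: size 4+6=10, value 47+57=104
- D+F: size 7+2=9, value 67+11=78
- E+F: size 8+2=10, value 61+11=72
Best: 114 pts.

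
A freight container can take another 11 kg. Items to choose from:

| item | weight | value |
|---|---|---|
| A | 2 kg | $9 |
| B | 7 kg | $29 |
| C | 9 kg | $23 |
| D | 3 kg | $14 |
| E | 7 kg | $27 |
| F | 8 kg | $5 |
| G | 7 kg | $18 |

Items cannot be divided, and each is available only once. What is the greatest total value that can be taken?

This is a 0/1 knapsack; check combinations near the capacity.
- B+D: weight 7+3=10, value 29+14=43
- D+E: weight 3+7=10, value 14+27=41
- A+B: weight 2+7=9, value 9+29=38
- A+E: weight 2+7=9, value 9+27=36
Best: $43.

$43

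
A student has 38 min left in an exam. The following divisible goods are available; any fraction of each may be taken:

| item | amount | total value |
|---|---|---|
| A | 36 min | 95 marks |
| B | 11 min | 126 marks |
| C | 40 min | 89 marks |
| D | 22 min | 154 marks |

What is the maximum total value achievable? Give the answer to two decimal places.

Take in order of value per unit:
- B (126/11 per unit): all 11 → value 126, running total 126.00
- D (154/22 per unit): all 22 → value 154, running total 280.00
- A (95/36 per unit): 5 of 36 → value 5×95/36 = 13.1944, running total 293.19
Total 293.19.

293.19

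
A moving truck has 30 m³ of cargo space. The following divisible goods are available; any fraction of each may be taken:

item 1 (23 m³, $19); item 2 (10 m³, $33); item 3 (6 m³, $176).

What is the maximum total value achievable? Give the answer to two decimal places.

220.57

Take in order of value per unit:
- item 3 (176/6 per unit): all 6 → value 176, running total 176.00
- item 2 (33/10 per unit): all 10 → value 33, running total 209.00
- item 1 (19/23 per unit): 14 of 23 → value 14×19/23 = 11.5652, running total 220.57
Total 220.57.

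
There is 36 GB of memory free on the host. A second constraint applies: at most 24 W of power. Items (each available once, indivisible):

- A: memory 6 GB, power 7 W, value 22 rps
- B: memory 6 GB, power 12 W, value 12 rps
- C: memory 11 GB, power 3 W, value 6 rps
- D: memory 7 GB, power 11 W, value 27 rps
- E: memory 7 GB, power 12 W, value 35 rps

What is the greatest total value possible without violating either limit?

Feasible sets respecting both limits:
- A+C+E: memory 24, power 22, value 63
- D+E: memory 14, power 23, value 62
- A+E: memory 13, power 19, value 57
Best: 63 rps.

63 rps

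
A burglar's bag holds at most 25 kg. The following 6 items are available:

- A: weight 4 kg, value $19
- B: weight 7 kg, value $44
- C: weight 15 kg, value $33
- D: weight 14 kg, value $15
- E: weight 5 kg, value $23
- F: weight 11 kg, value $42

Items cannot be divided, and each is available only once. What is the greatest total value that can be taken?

$109

Check high-value combinations within 25 kg:
- B+E+F: weight 7+5+11=23, value 44+23+42=109
- A+B+F: weight 4+7+11=22, value 19+44+42=105
- A+B+E: weight 4+7+5=16, value 19+44+23=86
- B+F: weight 7+11=18, value 44+42=86
- A+E+F: weight 4+5+11=20, value 19+23+42=84
Best: $109.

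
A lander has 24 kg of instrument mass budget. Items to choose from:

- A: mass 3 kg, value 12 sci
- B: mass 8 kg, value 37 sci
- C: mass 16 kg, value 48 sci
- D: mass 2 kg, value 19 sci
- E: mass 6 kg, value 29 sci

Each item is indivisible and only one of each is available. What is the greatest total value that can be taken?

97 sci

Check high-value combinations within 24 kg:
- A+B+D+E: mass 3+8+2+6=19, value 12+37+19+29=97
- C+D+E: mass 16+2+6=24, value 48+19+29=96
- B+D+E: mass 8+2+6=16, value 37+19+29=85
- B+C: mass 8+16=24, value 37+48=85
- A+C+D: mass 3+16+2=21, value 12+48+19=79
Best: 97 sci.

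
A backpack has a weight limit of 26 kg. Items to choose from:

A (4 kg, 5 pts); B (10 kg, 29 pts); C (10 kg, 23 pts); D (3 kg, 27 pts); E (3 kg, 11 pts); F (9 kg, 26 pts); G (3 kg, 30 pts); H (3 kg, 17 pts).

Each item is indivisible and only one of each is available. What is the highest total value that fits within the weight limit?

119 pts

This is a 0/1 knapsack; check combinations near the capacity.
- A+B+D+E+G+H: weight 4+10+3+3+3+3=26, value 5+29+27+11+30+17=119
- A+D+E+F+G+H: weight 4+3+3+9+3+3=25, value 5+27+11+26+30+17=116
- B+D+E+G+H: weight 10+3+3+3+3=22, value 29+27+11+30+17=114
Best: 119 pts.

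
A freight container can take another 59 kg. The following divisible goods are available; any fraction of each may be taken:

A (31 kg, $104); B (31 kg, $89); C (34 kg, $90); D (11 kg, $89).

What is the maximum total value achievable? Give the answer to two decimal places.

Take in order of value per unit:
- D (89/11 per unit): all 11 → value 89, running total 89.00
- A (104/31 per unit): all 31 → value 104, running total 193.00
- B (89/31 per unit): 17 of 31 → value 17×89/31 = 48.8065, running total 241.81
Total 241.81.

241.81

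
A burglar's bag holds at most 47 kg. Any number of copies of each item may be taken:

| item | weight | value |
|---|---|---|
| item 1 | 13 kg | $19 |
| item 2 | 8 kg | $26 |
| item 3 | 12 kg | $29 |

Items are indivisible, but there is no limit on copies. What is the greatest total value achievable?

$133

Best value-per-unit is item 2 at 26/8; filling with it alone gives 5×26 = 130.
Optimal mix: 4×item 2 + 1×item 3 → weight 44, value 133.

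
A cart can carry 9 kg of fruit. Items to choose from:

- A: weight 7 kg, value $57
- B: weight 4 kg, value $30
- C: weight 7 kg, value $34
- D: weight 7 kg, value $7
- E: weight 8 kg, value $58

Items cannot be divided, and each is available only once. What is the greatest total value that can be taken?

Check high-value combinations within 9 kg:
- E: weight 8, value 58
- A: weight 7, value 57
- C: weight 7, value 34
Best: $58.

$58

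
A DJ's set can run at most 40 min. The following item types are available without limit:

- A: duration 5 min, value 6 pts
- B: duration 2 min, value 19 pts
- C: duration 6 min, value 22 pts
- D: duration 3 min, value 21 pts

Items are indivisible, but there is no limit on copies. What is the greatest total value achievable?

Best value-per-unit is B at 19/2, and filling with it alone uses duration 20×2=40. No mix of the others beats 20×19 = 380.

380 pts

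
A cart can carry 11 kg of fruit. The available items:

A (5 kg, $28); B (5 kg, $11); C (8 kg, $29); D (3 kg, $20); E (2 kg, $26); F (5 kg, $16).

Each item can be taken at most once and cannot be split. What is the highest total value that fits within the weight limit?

$74

Check high-value combinations within 11 kg:
- A+D+E: weight 5+3+2=10, value 28+20+26=74
- D+E+F: weight 3+2+5=10, value 20+26+16=62
- B+D+E: weight 5+3+2=10, value 11+20+26=57
- C+E: weight 8+2=10, value 29+26=55
- A+E: weight 5+2=7, value 28+26=54
Best: $74.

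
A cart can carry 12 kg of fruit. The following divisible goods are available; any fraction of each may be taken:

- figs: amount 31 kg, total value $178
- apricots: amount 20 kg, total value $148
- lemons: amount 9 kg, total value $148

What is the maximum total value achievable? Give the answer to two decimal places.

Take in order of value per unit:
- lemons (148/9 per unit): all 9 → value 148, running total 148.00
- apricots (148/20 per unit): 3 of 20 → value 3×148/20 = 22.2000, running total 170.20
Total 170.20.

170.20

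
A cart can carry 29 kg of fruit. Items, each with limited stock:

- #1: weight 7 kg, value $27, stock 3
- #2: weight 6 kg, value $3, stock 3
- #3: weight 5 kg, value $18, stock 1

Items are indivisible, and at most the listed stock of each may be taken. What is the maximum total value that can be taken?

$99

Top feasible selections:
- 3×#1 + 1×#3: weight 26, value 99
- 3×#1 + 1×#2: weight 27, value 84
- 3×#1: weight 21, value 81
- 2×#1 + 1×#2 + 1×#3: weight 25, value 75
Best: $99.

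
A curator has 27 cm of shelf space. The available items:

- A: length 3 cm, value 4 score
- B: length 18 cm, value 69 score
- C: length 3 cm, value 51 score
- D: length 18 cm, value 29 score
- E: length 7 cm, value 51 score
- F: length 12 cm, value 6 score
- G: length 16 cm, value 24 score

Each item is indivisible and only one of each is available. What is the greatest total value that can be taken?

This is a 0/1 knapsack; check combinations near the capacity.
- C+E+G: length 3+7+16=26, value 51+51+24=126
- A+B+C: length 3+18+3=24, value 4+69+51=124
- B+C: length 18+3=21, value 69+51=120
- B+E: length 18+7=25, value 69+51=120
- A+C+E+F: length 3+3+7+12=25, value 4+51+51+6=112
Best: 126 score.

126 score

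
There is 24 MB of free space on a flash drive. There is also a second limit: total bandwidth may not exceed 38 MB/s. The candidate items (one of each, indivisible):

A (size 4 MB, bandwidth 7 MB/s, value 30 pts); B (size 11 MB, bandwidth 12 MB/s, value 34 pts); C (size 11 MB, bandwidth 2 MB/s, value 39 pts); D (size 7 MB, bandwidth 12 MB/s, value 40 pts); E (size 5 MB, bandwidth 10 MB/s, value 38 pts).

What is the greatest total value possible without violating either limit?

117 pts

Feasible sets respecting both limits:
- C+D+E: size 23, bandwidth 24, value 117
- B+D+E: size 23, bandwidth 34, value 112
- A+C+D: size 22, bandwidth 21, value 109
Best: 117 pts.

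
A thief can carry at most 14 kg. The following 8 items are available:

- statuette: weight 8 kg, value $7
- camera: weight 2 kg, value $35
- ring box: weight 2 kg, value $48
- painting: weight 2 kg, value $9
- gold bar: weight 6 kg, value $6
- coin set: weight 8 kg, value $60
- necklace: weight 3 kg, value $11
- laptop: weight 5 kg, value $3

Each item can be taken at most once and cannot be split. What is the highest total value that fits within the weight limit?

Check high-value combinations within 14 kg:
- camera+ring box+painting+coin set: weight 2+2+2+8=14, value 35+48+9+60=152
- camera+ring box+coin set: weight 2+2+8=12, value 35+48+60=143
- ring box+coin set+necklace: weight 2+8+3=13, value 48+60+11=119
- ring box+painting+coin set: weight 2+2+8=12, value 48+9+60=117
Best: $152.

$152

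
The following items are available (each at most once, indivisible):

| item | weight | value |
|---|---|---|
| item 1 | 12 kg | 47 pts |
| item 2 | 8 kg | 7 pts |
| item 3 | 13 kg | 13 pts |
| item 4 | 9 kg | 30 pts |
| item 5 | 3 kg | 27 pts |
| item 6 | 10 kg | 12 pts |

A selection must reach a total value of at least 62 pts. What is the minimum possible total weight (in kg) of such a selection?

15

Subsets with value ≥ 62, sorted by total weight:
- item 1+item 5: weight 15, value 74
- item 2+item 4+item 5: weight 20, value 64
- item 1+item 4: weight 21, value 77
- item 4+item 5+item 6: weight 22, value 69
Minimum weight: 15 kg.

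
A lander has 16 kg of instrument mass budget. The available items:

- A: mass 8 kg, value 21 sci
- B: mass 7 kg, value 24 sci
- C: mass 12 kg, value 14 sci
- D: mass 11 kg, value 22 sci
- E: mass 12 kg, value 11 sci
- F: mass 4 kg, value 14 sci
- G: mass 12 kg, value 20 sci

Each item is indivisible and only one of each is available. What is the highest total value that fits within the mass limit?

Check high-value combinations within 16 kg:
- A+B: mass 8+7=15, value 21+24=45
- B+F: mass 7+4=11, value 24+14=38
- D+F: mass 11+4=15, value 22+14=36
- A+F: mass 8+4=12, value 21+14=35
Best: 45 sci.

45 sci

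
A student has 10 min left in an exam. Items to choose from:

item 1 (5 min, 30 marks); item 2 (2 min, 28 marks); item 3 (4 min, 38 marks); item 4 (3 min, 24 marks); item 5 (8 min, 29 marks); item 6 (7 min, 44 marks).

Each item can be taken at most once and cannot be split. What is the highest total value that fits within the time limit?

Check high-value combinations within 10 min:
- item 2+item 3+item 4: time 2+4+3=9, value 28+38+24=90
- item 1+item 2+item 4: time 5+2+3=10, value 30+28+24=82
- item 2+item 6: time 2+7=9, value 28+44=72
- item 1+item 3: time 5+4=9, value 30+38=68
- item 4+item 6: time 3+7=10, value 24+44=68
Best: 90 marks.

90 marks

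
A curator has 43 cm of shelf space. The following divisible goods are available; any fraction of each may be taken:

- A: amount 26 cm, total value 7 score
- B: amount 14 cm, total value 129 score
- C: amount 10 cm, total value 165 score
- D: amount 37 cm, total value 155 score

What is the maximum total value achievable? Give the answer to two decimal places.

373.59

Take in order of value per unit:
- C (165/10 per unit): all 10 → value 165, running total 165.00
- B (129/14 per unit): all 14 → value 129, running total 294.00
- D (155/37 per unit): 19 of 37 → value 19×155/37 = 79.5946, running total 373.59
Total 373.59.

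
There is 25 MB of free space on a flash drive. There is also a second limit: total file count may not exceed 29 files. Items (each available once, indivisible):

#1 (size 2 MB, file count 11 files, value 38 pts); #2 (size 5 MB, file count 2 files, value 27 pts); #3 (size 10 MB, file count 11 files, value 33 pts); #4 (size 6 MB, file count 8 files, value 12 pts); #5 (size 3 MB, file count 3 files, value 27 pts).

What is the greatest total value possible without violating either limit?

125 pts

Feasible sets respecting both limits:
- #1+#2+#3+#5: size 20, file count 27, value 125
- #1+#2+#4+#5: size 16, file count 24, value 104
- #2+#3+#4+#5: size 24, file count 24, value 99
- #1+#2+#3: size 17, file count 24, value 98
Best: 125 pts.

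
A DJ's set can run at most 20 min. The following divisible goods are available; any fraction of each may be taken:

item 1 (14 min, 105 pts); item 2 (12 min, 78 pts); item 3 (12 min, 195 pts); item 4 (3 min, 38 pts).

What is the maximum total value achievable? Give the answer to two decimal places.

Take in order of value per unit:
- item 3 (195/12 per unit): all 12 → value 195, running total 195.00
- item 4 (38/3 per unit): all 3 → value 38, running total 233.00
- item 1 (105/14 per unit): 5 of 14 → value 5×105/14 = 37.5000, running total 270.50
Total 270.50.

270.50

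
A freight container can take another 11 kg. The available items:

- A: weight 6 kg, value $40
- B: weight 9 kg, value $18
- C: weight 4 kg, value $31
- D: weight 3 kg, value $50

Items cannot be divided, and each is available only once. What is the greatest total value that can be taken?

$90

Check high-value combinations within 11 kg:
- A+D: weight 6+3=9, value 40+50=90
- C+D: weight 4+3=7, value 31+50=81
- A+C: weight 6+4=10, value 40+31=71
- D: weight 3, value 50
- A: weight 6, value 40
Best: $90.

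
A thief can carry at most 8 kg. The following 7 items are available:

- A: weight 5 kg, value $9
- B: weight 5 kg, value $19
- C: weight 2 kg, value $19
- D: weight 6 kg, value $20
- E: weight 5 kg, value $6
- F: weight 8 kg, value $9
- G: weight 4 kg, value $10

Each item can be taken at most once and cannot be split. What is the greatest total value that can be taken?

$39

Check high-value combinations within 8 kg:
- C+D: weight 2+6=8, value 19+20=39
- B+C: weight 5+2=7, value 19+19=38
- C+G: weight 2+4=6, value 19+10=29
- A+C: weight 5+2=7, value 9+19=28
- C+E: weight 2+5=7, value 19+6=25
Best: $39.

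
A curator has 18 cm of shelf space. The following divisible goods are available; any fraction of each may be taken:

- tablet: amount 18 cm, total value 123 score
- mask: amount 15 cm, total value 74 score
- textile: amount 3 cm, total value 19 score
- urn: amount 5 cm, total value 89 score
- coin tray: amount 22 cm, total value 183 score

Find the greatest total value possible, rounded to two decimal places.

Take in order of value per unit:
- urn (89/5 per unit): all 5 → value 89, running total 89.00
- coin tray (183/22 per unit): 13 of 22 → value 13×183/22 = 108.1364, running total 197.14
Total 197.14.

197.14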